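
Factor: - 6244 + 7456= 2^2*3^1*101^1 = 1212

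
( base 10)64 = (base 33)1v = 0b1000000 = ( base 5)224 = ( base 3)2101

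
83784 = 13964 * 6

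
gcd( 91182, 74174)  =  2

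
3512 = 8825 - 5313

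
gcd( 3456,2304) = 1152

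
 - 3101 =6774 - 9875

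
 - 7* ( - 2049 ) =14343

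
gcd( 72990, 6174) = 18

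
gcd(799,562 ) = 1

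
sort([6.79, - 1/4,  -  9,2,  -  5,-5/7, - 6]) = [-9, - 6, - 5,  -  5/7, - 1/4, 2,6.79]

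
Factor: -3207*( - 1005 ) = 3^2*5^1*67^1*1069^1=3223035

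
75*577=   43275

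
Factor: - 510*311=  - 158610= -2^1 *3^1*5^1*17^1*311^1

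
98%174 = 98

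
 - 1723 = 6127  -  7850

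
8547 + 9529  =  18076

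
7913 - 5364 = 2549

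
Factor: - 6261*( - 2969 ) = 18588909 = 3^1*2087^1*2969^1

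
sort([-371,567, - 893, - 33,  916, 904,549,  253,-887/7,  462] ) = [-893,-371, - 887/7, - 33  ,  253, 462,  549, 567, 904,916]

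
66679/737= 90 + 349/737 = 90.47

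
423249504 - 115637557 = 307611947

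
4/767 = 4/767  =  0.01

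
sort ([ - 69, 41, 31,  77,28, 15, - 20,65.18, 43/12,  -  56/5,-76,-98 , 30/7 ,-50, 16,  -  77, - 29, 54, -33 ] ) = [-98, - 77,- 76, - 69, - 50,-33, -29, - 20, - 56/5, 43/12,30/7,15, 16,28,31, 41, 54, 65.18,77 ]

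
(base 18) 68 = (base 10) 116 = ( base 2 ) 1110100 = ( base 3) 11022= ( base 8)164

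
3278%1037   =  167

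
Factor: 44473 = 11^1*13^1*311^1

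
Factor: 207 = 3^2 *23^1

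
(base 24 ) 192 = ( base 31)PJ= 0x31a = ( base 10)794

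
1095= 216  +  879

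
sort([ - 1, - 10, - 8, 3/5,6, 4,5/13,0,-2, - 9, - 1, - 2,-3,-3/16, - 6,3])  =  [- 10,-9,-8, - 6, - 3 , - 2, - 2, - 1, - 1,-3/16,0, 5/13, 3/5, 3, 4,6]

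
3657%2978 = 679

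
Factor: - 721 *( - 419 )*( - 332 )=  - 100296868  =  -  2^2*7^1*83^1 * 103^1 * 419^1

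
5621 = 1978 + 3643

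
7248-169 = 7079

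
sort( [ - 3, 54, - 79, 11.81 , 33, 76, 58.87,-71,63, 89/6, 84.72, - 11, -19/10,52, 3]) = [ - 79, - 71,-11,  -  3, - 19/10,3 , 11.81,  89/6, 33, 52,  54, 58.87,63, 76 , 84.72] 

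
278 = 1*278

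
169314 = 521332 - 352018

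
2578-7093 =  - 4515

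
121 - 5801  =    -  5680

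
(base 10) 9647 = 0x25AF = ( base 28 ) C8F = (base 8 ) 22657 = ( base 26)E71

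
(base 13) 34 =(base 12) 37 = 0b101011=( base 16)2b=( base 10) 43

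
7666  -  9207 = - 1541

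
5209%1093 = 837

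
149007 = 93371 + 55636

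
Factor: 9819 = 3^2*1091^1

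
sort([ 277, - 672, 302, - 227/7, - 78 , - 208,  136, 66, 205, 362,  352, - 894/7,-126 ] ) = [ - 672  , - 208,-894/7,-126,-78, - 227/7, 66, 136,205,277, 302, 352, 362 ] 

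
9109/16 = 9109/16 = 569.31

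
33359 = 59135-25776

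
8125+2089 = 10214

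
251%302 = 251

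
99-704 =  - 605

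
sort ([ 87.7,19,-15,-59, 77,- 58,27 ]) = [ - 59, - 58, - 15,19,27 , 77,87.7 ] 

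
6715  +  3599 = 10314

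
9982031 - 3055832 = 6926199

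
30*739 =22170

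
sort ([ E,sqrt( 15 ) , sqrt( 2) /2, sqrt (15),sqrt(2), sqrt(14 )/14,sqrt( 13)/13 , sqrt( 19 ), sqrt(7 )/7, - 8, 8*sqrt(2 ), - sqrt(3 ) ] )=[ - 8, - sqrt(3) , sqrt ( 14 )/14,sqrt (13 )/13,sqrt(7)/7 , sqrt( 2) /2,sqrt( 2 ),E,sqrt(15), sqrt(15 ), sqrt( 19 ),8*sqrt( 2)]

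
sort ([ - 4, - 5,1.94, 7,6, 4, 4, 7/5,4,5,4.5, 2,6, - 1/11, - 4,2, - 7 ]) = [ - 7,-5,-4, - 4, - 1/11,7/5, 1.94,2,2,4,4,4, 4.5,5 , 6,6,7]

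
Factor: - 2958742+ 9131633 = 6172891 = 19^1*324889^1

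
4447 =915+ 3532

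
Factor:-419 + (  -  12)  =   - 431 =-431^1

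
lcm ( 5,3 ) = 15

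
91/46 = 91/46= 1.98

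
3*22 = 66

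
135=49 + 86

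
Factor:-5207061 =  - 3^1*1735687^1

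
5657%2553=551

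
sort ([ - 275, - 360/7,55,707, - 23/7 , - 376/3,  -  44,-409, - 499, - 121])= [ - 499, - 409, - 275,  -  376/3, - 121 , - 360/7,-44, - 23/7,55,707]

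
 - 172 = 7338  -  7510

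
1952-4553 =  - 2601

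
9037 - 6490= 2547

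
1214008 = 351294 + 862714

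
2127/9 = 236 + 1/3 = 236.33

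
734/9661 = 734/9661 = 0.08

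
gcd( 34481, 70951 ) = 1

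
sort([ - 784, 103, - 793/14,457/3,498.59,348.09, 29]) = [ - 784, - 793/14, 29, 103,457/3,348.09, 498.59] 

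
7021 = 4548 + 2473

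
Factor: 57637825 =5^2*7^1*373^1*883^1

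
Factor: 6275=5^2*251^1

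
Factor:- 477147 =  - 3^1*11^1*19^1*761^1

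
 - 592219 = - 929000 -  - 336781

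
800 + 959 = 1759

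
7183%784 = 127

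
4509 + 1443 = 5952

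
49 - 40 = 9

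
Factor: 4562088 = 2^3*3^1*433^1 * 439^1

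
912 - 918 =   -  6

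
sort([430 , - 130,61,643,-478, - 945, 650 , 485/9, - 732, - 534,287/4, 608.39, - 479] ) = [ - 945,  -  732,- 534, - 479, - 478,-130, 485/9  ,  61,287/4 , 430,  608.39,643, 650]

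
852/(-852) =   -  1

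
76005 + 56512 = 132517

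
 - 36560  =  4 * (  -  9140 ) 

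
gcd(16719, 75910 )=1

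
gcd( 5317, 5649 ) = 1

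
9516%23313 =9516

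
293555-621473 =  - 327918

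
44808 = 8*5601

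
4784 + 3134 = 7918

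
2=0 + 2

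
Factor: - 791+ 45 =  - 2^1 *373^1 = - 746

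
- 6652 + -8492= - 15144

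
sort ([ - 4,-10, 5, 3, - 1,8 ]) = [ - 10, -4,  -  1,3, 5  ,  8] 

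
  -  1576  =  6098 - 7674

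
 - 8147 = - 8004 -143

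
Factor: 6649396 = 2^2*13^1*127873^1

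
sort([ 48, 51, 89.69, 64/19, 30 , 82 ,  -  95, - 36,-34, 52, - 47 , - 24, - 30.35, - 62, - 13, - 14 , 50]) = [-95, - 62, - 47, -36,-34, - 30.35,-24, - 14, - 13, 64/19,  30, 48, 50, 51, 52, 82, 89.69 ]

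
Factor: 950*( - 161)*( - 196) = 29978200 = 2^3 * 5^2* 7^3*19^1*23^1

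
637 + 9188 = 9825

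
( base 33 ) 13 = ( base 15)26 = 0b100100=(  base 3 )1100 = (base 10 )36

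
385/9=385/9 = 42.78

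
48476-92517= - 44041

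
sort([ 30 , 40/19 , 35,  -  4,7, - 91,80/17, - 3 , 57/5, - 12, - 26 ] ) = [ - 91,-26, - 12, - 4, - 3, 40/19,80/17 , 7, 57/5 , 30,35 ]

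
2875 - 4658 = - 1783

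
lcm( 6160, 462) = 18480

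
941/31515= 941/31515= 0.03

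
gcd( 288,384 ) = 96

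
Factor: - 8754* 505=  - 2^1*  3^1 *5^1*101^1  *  1459^1= -  4420770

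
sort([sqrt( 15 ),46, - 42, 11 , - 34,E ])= [ - 42, - 34,  E, sqrt( 15), 11 , 46]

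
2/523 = 2/523 = 0.00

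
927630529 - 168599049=759031480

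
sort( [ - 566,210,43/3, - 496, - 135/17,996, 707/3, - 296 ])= [ - 566, - 496, - 296, - 135/17,43/3,210,707/3,996]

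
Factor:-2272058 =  - 2^1*19^1*59791^1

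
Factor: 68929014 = 2^1*3^1*7^1*11^1*149197^1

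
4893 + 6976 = 11869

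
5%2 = 1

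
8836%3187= 2462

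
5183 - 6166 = - 983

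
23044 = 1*23044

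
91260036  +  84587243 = 175847279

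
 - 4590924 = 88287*( - 52 )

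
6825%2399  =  2027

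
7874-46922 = -39048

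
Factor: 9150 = 2^1*3^1*5^2*61^1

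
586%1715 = 586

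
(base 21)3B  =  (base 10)74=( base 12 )62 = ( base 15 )4e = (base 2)1001010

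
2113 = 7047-4934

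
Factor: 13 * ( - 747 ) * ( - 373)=3622203=3^2*13^1*83^1*373^1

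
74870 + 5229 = 80099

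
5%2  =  1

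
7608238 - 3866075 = 3742163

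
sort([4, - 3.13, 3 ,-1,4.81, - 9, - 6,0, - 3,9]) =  [ - 9, - 6, - 3.13, - 3,  -  1,0, 3,4, 4.81 , 9 ]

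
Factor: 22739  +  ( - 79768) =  - 57029 = - 7^1*8147^1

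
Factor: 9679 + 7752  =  17431  =  17431^1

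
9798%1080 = 78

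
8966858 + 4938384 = 13905242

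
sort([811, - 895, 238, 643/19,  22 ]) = [ - 895, 22, 643/19, 238,  811 ] 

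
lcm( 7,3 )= 21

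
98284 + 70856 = 169140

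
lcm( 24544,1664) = 98176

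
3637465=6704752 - 3067287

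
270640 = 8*33830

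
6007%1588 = 1243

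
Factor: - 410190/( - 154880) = 339/128 = 2^( - 7 )*3^1*113^1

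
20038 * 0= 0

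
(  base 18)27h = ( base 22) 1DL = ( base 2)1100010111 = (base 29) R8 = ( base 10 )791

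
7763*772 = 5993036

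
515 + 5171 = 5686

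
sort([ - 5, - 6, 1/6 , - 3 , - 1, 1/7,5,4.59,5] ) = [ - 6,-5, -3,-1, 1/7, 1/6, 4.59,  5, 5 ] 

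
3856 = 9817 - 5961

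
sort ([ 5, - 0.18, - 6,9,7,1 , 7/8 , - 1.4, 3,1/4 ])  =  [-6,- 1.4, -0.18 , 1/4,  7/8,1, 3,5,7, 9]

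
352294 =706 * 499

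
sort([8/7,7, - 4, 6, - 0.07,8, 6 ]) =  [ - 4, - 0.07,8/7,6,  6, 7,8]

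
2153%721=711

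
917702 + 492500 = 1410202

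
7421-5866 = 1555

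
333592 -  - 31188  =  364780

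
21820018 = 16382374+5437644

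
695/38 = 695/38 = 18.29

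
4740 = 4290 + 450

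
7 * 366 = 2562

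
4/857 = 4/857= 0.00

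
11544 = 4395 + 7149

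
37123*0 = 0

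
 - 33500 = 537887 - 571387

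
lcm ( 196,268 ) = 13132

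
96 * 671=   64416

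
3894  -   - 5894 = 9788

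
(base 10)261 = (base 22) bj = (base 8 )405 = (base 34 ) 7N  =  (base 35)7g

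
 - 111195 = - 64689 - 46506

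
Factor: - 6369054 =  - 2^1*3^1 * 1061509^1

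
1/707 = 1/707 = 0.00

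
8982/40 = 224 + 11/20 = 224.55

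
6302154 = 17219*366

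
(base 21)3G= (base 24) 37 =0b1001111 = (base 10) 79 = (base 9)87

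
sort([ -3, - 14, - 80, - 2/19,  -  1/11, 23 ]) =[- 80 , - 14,-3, - 2/19, - 1/11,23]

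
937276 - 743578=193698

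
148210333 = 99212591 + 48997742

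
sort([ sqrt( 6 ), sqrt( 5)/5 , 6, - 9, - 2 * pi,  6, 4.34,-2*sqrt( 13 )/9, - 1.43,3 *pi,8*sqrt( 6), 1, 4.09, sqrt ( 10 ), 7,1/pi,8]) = [ - 9,  -  2  *pi,-1.43,-2*sqrt (13)/9,1/pi, sqrt (5 )/5, 1,sqrt(6 ), sqrt( 10 ), 4.09, 4.34, 6, 6,7, 8, 3*pi, 8*sqrt(6 )]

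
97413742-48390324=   49023418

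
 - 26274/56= - 13137/28 = -  469.18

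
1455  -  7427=-5972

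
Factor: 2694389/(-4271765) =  - 5^(-1 )*854353^(  -  1)*2694389^1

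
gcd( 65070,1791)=9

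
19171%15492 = 3679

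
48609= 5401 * 9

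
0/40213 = 0= 0.00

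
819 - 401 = 418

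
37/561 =37/561 = 0.07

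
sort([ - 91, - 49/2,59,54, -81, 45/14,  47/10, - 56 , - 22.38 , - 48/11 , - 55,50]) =[ - 91, - 81, - 56,-55, - 49/2, - 22.38, - 48/11,45/14, 47/10, 50, 54, 59]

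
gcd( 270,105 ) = 15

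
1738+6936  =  8674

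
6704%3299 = 106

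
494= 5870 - 5376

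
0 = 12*0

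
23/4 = 23/4 = 5.75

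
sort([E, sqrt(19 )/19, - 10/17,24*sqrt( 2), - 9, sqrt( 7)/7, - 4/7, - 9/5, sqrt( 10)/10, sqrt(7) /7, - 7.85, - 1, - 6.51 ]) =[ - 9,-7.85 ,- 6.51, - 9/5, - 1,  -  10/17, - 4/7 , sqrt(19)/19,sqrt (10)/10,sqrt (7 )/7,  sqrt(7)/7,E , 24*sqrt( 2) ]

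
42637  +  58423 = 101060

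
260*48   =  12480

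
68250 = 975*70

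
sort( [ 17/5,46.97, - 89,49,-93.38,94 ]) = [ - 93.38, - 89, 17/5, 46.97, 49, 94 ]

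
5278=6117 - 839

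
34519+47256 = 81775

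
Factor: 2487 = 3^1*829^1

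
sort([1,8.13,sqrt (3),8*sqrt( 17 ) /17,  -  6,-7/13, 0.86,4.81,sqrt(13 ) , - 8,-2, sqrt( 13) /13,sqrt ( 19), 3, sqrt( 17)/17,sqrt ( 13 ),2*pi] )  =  [ - 8,  -  6, - 2, - 7/13,sqrt (17)/17,sqrt( 13)/13 , 0.86,1,sqrt ( 3) , 8*sqrt ( 17) /17,3,sqrt(13), sqrt ( 13), sqrt ( 19) , 4.81, 2*pi , 8.13]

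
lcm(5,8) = 40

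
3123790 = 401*7790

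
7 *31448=220136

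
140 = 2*70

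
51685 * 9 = 465165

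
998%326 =20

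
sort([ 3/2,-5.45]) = [  -  5.45, 3/2] 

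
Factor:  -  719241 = - 3^1*47^1*5101^1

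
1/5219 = 1/5219= 0.00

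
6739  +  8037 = 14776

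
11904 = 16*744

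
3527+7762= 11289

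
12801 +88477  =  101278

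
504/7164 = 14/199 = 0.07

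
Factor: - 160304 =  - 2^4*43^1*233^1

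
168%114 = 54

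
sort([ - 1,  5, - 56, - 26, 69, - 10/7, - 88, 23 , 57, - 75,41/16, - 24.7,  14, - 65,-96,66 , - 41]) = [ - 96 ,  -  88, - 75  , - 65, - 56, - 41, - 26, - 24.7 , - 10/7, - 1,41/16,5,14,23, 57,66, 69] 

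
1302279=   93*14003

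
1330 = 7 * 190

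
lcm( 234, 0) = 0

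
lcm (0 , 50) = 0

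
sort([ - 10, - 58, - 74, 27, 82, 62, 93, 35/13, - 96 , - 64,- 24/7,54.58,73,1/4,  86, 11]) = [-96, - 74, - 64, - 58 ,-10 , - 24/7,  1/4, 35/13,11, 27,54.58,62,73, 82,86,93] 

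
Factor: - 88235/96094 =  - 2^( - 1 )* 5^1 * 7^1*23^( - 1 ) * 2089^( - 1 ) * 2521^1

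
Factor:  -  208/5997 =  -2^4  *3^( - 1 )*13^1*1999^( - 1) 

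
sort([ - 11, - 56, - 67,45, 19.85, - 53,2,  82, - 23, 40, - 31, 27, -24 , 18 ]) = [- 67, - 56 , - 53, - 31, - 24, - 23, - 11, 2, 18,19.85, 27,40,45,82 ]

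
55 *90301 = 4966555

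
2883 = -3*( -961 )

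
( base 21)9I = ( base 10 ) 207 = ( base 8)317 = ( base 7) 414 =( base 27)7I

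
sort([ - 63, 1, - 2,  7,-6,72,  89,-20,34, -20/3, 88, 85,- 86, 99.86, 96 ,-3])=[ -86, - 63, - 20, - 20/3, - 6,-3, - 2, 1,7, 34, 72,85, 88, 89,96, 99.86] 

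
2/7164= 1/3582 = 0.00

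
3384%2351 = 1033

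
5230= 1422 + 3808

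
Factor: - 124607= - 7^2*2543^1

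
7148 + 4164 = 11312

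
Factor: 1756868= 2^2* 439217^1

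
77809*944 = 73451696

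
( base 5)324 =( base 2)1011001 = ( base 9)108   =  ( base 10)89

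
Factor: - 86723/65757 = -3^(  -  1 )*7^1*13^1 * 23^( - 1) = -91/69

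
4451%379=282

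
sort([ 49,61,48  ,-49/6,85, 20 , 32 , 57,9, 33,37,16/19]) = [ - 49/6,16/19,9,20 , 32,  33,  37, 48, 49,57, 61 , 85]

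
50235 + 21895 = 72130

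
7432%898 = 248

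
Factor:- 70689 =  - 3^1*23563^1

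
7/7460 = 7/7460 = 0.00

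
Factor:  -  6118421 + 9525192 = 223^1*15277^1  =  3406771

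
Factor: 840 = 2^3*3^1*5^1 * 7^1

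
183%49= 36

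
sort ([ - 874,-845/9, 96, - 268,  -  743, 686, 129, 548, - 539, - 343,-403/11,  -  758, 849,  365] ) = [ - 874, - 758, - 743, - 539, - 343,-268, - 845/9, - 403/11,96, 129 , 365, 548 , 686, 849]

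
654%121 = 49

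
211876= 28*7567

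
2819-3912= -1093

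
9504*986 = 9370944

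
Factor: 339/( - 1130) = - 3/10=- 2^(-1)*3^1*5^( - 1)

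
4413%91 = 45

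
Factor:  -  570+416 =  - 154 = -2^1*7^1*11^1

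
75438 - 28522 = 46916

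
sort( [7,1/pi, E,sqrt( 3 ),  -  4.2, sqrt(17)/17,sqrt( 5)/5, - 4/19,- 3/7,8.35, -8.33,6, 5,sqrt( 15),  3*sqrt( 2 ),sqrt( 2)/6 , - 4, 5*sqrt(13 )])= [ - 8.33, - 4.2,  -  4 , - 3/7,  -  4/19,sqrt ( 2) /6,sqrt( 17)/17,1/pi,  sqrt(5) /5, sqrt(3),  E, sqrt( 15 ),  3 * sqrt( 2),5,6,7,8.35,5*sqrt (13)]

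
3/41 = 3/41= 0.07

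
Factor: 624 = 2^4*3^1*13^1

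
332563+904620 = 1237183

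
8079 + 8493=16572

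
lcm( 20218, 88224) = 970464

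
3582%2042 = 1540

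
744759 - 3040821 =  - 2296062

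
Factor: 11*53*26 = 2^1*11^1 * 13^1*53^1 = 15158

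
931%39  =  34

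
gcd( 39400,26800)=200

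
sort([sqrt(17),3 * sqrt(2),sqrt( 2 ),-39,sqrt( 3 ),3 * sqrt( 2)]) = [-39,sqrt (2),sqrt(3),sqrt(17), 3*sqrt(2),3* sqrt(2 )]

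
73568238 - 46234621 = 27333617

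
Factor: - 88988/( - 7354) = 2^1*3677^( - 1) * 22247^1 = 44494/3677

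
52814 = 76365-23551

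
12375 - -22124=34499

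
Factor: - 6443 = -17^1*379^1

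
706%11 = 2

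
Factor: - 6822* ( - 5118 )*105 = 2^2* 3^4 *5^1*7^1*379^1 * 853^1 = 3666074580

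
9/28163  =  9/28163 = 0.00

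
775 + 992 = 1767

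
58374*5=291870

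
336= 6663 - 6327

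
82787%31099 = 20589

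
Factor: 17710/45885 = 2^1*3^( - 1)*11^1*19^ (-1)= 22/57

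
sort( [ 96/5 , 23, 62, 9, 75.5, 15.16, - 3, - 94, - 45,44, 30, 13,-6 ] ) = [ - 94, - 45,-6, - 3, 9,13, 15.16, 96/5, 23,30,44, 62, 75.5] 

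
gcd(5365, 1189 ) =29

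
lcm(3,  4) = 12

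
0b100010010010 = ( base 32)24i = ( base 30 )2d4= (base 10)2194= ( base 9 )3007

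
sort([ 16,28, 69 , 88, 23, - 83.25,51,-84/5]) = [  -  83.25, - 84/5,16,23, 28,51,  69,88 ] 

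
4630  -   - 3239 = 7869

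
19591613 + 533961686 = 553553299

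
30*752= 22560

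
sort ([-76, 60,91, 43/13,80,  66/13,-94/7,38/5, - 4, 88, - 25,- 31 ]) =[-76,- 31, - 25, - 94/7, - 4, 43/13, 66/13, 38/5, 60,80, 88, 91]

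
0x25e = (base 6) 2450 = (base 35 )HB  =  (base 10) 606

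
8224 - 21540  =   - 13316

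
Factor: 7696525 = 5^2*31^1*9931^1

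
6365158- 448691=5916467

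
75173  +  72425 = 147598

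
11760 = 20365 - 8605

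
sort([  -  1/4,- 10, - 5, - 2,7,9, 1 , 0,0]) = [ - 10, - 5, - 2,-1/4, 0,0, 1, 7 , 9]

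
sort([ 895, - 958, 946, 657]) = [ - 958, 657, 895, 946]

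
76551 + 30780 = 107331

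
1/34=1/34  =  0.03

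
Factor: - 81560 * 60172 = - 2^5 * 5^1*7^2*307^1*2039^1 = - 4907628320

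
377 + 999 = 1376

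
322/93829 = 322/93829 =0.00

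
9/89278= 9/89278 = 0.00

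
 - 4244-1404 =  - 5648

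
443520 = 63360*7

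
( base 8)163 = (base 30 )3p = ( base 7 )223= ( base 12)97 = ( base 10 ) 115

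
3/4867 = 3/4867 = 0.00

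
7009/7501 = 7009/7501=0.93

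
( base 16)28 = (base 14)2C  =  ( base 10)40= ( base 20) 20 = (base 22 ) 1i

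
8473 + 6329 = 14802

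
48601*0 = 0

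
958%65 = 48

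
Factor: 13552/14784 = 11/12 = 2^ (-2)*3^(-1)*11^1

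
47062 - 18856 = 28206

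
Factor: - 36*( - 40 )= 1440 = 2^5 * 3^2*5^1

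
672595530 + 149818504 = 822414034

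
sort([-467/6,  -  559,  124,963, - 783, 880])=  [  -  783,-559 ,-467/6,  124,880,963]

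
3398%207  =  86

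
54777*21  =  1150317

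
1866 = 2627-761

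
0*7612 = 0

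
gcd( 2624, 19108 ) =4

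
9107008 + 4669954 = 13776962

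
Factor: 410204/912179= 2^2*269^( - 1)*3391^( - 1)*102551^1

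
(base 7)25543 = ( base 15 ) 202D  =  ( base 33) 67S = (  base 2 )1101010001001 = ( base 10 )6793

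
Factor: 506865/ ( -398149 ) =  - 3^1 * 5^1*33791^1*398149^( - 1)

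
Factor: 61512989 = 47^1*223^1*5869^1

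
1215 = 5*243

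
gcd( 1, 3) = 1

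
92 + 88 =180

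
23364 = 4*5841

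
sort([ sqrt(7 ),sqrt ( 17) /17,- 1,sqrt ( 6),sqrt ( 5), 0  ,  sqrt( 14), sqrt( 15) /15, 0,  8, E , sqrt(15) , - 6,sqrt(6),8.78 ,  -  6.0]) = [ - 6 , - 6.0, - 1 , 0, 0,sqrt( 17) /17,sqrt(15)/15, sqrt (5) , sqrt(6),  sqrt ( 6),sqrt( 7),E,  sqrt(14 ),sqrt(15 ),  8 , 8.78 ] 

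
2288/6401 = 2288/6401 = 0.36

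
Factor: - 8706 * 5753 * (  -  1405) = 2^1 * 3^1*5^1*11^1*281^1 * 523^1 * 1451^1 = 70370293290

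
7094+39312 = 46406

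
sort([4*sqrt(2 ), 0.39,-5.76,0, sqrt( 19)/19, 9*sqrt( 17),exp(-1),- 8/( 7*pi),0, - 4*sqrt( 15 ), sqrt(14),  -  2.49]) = [ - 4* sqrt(15 ),-5.76, -2.49, - 8/ (7*pi),0, 0, sqrt( 19)/19, exp( - 1 ), 0.39, sqrt( 14 ), 4 * sqrt( 2), 9*sqrt(17) ] 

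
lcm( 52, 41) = 2132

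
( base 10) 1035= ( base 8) 2013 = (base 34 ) uf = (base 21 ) 276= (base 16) 40b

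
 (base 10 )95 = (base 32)2V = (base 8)137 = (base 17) 5A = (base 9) 115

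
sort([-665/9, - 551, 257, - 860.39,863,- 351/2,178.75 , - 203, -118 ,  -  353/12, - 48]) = [-860.39,  -  551,-203, - 351/2, - 118,-665/9,-48,-353/12,178.75,257,863 ]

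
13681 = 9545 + 4136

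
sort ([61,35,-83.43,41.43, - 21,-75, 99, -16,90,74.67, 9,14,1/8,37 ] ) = [ - 83.43,-75,-21, -16,1/8,9,14,35,  37,  41.43,61,74.67, 90,  99]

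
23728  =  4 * 5932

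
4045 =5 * 809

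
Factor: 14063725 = 5^2  *13^1 * 109^1* 397^1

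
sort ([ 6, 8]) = [ 6,8] 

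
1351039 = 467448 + 883591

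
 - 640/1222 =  - 320/611 = - 0.52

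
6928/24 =866/3= 288.67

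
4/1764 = 1/441 = 0.00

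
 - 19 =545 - 564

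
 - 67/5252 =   -  1 + 5185/5252 = -0.01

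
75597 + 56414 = 132011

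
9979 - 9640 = 339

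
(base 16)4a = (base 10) 74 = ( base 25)2O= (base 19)3H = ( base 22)38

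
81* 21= 1701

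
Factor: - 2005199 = -7^1*286457^1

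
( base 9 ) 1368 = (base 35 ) tj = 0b10000001010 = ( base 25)1G9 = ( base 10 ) 1034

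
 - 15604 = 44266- 59870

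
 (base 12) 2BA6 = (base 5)131131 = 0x142e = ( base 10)5166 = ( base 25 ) 86g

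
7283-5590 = 1693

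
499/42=499/42 = 11.88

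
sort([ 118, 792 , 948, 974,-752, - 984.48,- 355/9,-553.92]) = [ - 984.48, - 752,-553.92, - 355/9,118,  792, 948, 974]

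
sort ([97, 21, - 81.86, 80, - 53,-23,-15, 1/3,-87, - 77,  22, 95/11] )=[ - 87, - 81.86, - 77, - 53, - 23, - 15, 1/3 , 95/11,21,  22, 80, 97] 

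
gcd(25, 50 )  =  25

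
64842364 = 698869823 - 634027459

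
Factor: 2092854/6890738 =3^1*149^1*2341^1*3445369^( - 1)  =  1046427/3445369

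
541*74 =40034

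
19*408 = 7752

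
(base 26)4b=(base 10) 115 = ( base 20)5F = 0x73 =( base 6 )311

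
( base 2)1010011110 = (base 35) j5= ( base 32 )KU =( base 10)670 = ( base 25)11k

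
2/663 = 2/663 = 0.00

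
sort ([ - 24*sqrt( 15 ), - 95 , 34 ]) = [-95, - 24 * sqrt ( 15), 34]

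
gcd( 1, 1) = 1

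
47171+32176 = 79347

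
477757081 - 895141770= - 417384689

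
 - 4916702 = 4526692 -9443394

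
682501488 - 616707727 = 65793761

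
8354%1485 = 929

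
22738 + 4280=27018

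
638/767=638/767 = 0.83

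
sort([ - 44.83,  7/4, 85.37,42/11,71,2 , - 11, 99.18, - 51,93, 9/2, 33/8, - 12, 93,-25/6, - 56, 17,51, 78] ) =[-56, - 51, - 44.83,-12,-11, - 25/6,  7/4, 2,42/11, 33/8,9/2,17, 51,71,78,85.37, 93, 93,  99.18 ] 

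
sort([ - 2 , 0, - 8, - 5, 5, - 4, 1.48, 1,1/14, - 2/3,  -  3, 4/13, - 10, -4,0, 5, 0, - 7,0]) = [ - 10, - 8, - 7  , - 5, - 4, - 4, - 3,-2, - 2/3, 0, 0 , 0,0, 1/14, 4/13  ,  1,1.48, 5,5]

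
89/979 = 1/11 = 0.09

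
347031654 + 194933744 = 541965398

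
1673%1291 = 382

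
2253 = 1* 2253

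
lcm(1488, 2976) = 2976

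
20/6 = 10/3 = 3.33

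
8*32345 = 258760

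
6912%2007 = 891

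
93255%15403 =837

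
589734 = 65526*9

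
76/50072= 19/12518 = 0.00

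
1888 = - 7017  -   - 8905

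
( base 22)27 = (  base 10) 51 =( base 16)33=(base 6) 123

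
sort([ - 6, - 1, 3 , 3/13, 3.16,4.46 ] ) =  [-6, - 1  ,  3/13,3, 3.16,4.46 ] 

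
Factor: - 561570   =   - 2^1 * 3^1*5^1*18719^1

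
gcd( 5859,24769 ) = 31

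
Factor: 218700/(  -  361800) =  - 81/134 =- 2^( - 1 )*3^4*67^(-1 ) 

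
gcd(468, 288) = 36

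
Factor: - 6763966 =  - 2^1*11^1*53^1*5801^1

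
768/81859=768/81859 = 0.01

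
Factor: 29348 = 2^2 * 11^1* 23^1 *29^1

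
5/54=5/54 = 0.09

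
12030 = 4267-- 7763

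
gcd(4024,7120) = 8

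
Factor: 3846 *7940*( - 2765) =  - 2^3 *3^1 * 5^2*7^1*79^1*397^1* 641^1= -84435468600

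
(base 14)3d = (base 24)27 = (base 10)55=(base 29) 1Q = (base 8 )67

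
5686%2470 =746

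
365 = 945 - 580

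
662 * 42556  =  28172072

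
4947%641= 460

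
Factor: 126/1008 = 1/8= 2^(-3)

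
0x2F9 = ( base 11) 632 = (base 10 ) 761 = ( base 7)2135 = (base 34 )MD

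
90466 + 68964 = 159430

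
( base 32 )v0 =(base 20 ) 29C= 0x3E0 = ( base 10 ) 992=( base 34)T6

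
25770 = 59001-33231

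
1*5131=5131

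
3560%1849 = 1711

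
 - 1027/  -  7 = 146 + 5/7   =  146.71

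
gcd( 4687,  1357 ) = 1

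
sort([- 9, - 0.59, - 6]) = [ - 9,  -  6, - 0.59] 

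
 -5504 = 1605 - 7109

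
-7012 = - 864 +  - 6148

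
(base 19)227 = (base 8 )1377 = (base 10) 767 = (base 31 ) on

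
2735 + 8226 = 10961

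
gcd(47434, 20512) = 1282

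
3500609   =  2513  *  1393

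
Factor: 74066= 2^1*29^1*1277^1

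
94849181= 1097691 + 93751490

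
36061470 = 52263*690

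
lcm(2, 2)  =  2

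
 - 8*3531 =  - 28248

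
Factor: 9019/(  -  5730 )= - 2^( -1 )*3^(-1 )*5^(-1)*29^1*191^( - 1) * 311^1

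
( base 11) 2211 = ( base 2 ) 101101100100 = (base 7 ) 11334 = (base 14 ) 10C4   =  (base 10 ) 2916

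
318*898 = 285564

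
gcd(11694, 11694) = 11694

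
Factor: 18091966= 2^1*9045983^1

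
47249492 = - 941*(- 50212 )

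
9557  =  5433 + 4124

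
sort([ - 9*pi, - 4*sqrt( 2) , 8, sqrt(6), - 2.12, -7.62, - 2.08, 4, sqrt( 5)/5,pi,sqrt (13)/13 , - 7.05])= [ - 9 * pi, - 7.62 , - 7.05,-4*sqrt(2), -2.12,  -  2.08, sqrt(13)/13, sqrt (5 ) /5, sqrt( 6), pi, 4,8]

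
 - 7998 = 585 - 8583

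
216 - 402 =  - 186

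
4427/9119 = 4427/9119 = 0.49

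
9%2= 1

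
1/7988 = 1/7988 = 0.00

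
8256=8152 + 104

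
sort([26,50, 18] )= [18, 26,50]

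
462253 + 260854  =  723107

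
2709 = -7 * (- 387)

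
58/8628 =29/4314 = 0.01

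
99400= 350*284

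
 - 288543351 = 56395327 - 344938678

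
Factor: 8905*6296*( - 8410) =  - 2^4*5^2*13^1*29^2*137^1*787^1= - 471514050800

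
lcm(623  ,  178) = 1246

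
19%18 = 1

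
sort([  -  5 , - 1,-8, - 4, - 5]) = [  -  8 , - 5 , - 5, - 4 , - 1] 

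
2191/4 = 2191/4 =547.75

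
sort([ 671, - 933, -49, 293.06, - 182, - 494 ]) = [-933,-494, - 182,  -  49, 293.06, 671] 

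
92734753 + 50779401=143514154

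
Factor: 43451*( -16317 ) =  - 708989967 = - 3^2*7^2*37^1*43451^1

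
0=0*665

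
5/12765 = 1/2553 = 0.00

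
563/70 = 563/70  =  8.04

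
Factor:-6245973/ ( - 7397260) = 2^(-2)*3^2 *5^( - 1 )*13^(-1)* 23^(-1)*31^1*61^1*367^1*1237^ ( -1) 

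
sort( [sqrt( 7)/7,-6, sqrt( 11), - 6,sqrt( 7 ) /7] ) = [ -6, - 6, sqrt( 7 )/7, sqrt( 7)/7,  sqrt( 11 ) ] 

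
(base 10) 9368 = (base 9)13758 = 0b10010010011000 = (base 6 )111212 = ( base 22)j7i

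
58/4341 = 58/4341=0.01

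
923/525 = 923/525 = 1.76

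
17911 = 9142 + 8769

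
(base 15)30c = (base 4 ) 22233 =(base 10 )687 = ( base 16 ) 2af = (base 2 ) 1010101111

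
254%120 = 14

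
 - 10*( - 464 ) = 4640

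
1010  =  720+290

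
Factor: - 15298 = -2^1*7649^1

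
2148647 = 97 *22151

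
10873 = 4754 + 6119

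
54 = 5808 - 5754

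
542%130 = 22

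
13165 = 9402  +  3763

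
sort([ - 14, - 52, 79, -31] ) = [-52,-31,-14, 79 ] 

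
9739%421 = 56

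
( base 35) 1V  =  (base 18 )3C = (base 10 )66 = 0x42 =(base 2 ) 1000010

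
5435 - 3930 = 1505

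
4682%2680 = 2002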